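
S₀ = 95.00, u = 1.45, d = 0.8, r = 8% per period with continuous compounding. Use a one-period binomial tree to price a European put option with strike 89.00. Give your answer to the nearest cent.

Risk-neutral probability p = (e^0.08 − 0.8)/(1.45 − 0.8) = 0.2833/0.6500 = 0.4358
Terminal stock prices: S_u = 137.8, S_d = 76
Terminal payoffs (K − S): max(-48.75, 0) = 0, max(13, 0) = 13
Node 0 (S = 95): V_0 = e^(−0.08)·[0.4358·0.0000 + 0.5642·13.0000] = 6.7704

6.77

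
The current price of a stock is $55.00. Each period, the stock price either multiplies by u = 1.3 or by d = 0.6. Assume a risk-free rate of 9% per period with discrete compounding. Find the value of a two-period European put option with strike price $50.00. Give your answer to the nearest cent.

$4.80

Risk-neutral probability p = (1 + 0.09 − 0.6)/(1.3 − 0.6) = 0.4900/0.7000 = 0.7000
Terminal stock prices: S_uu = 92.95, S_ud = 42.9, S_dd = 19.8
Terminal payoffs (K − S): max(-42.95, 0) = 0, max(7.1, 0) = 7.1, max(30.2, 0) = 30.2
Node u (S = 71.5): V_u = 1/1.09·[0.7000·0.0000 + 0.3000·7.1000] = 1.9541
Node d (S = 33): V_d = 1/1.09·[0.7000·7.1000 + 0.3000·30.2000] = 12.8716
Node 0 (S = 55): V_0 = 1/1.09·[0.7000·1.9541 + 0.3000·12.8716] = 4.7976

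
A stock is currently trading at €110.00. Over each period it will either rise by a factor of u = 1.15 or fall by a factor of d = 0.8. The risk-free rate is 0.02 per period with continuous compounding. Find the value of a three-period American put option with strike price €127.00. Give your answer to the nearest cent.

€21.43

Risk-neutral probability p = (e^0.02 − 0.8)/(1.15 − 0.8) = 0.2202/0.3500 = 0.6291
Terminal stock prices: S_uuu = 167.3, S_uud = 116.4, S_udd = 80.96, S_ddd = 56.32
Terminal payoffs (K − S): max(-40.3, 0) = 0, max(10.62, 0) = 10.62, max(46.04, 0) = 46.04, max(70.68, 0) = 70.68
Node uu (S = 145.5): continuation = e^(−0.02)·[0.6291·0.0000 + 0.3709·10.6200] = 3.8605; exercise value = 0.0000 ≤ continuation, so V_uu = 3.8605
Node ud (S = 101.2): continuation = e^(−0.02)·[0.6291·10.6200 + 0.3709·46.0400] = 23.2852; exercise value = 25.8000 > continuation, so V_ud = 25.8000 (exercise)
Node dd (S = 70.4): continuation = e^(−0.02)·[0.6291·46.0400 + 0.3709·70.6800] = 54.0852; exercise value = 56.6000 > continuation, so V_dd = 56.6000 (exercise)
Node u (S = 126.5): continuation = e^(−0.02)·[0.6291·3.8605 + 0.3709·25.8000] = 11.7593; exercise value = 0.5000 ≤ continuation, so V_u = 11.7593
Node d (S = 88): continuation = e^(−0.02)·[0.6291·25.8000 + 0.3709·56.6000] = 36.4852; exercise value = 39.0000 > continuation, so V_d = 39.0000 (exercise)
Node 0 (S = 110): continuation = e^(−0.02)·[0.6291·11.7593 + 0.3709·39.0000] = 21.4287; exercise value = 17.0000 ≤ continuation, so V_0 = 21.4287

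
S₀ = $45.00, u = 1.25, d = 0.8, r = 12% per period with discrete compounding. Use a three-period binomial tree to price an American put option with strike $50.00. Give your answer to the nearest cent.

Risk-neutral probability p = (1 + 0.12 − 0.8)/(1.25 − 0.8) = 0.3200/0.4500 = 0.7111
Terminal stock prices: S_uuu = 87.89, S_uud = 56.25, S_udd = 36, S_ddd = 23.04
Terminal payoffs (K − S): max(-37.89, 0) = 0, max(-6.25, 0) = 0, max(14, 0) = 14, max(26.96, 0) = 26.96
Node uu (S = 70.31): continuation = 1/1.12·[0.7111·0.0000 + 0.2889·0.0000] = 0.0000; exercise value = 0.0000 ≤ continuation, so V_uu = 0.0000
Node ud (S = 45): continuation = 1/1.12·[0.7111·0.0000 + 0.2889·14.0000] = 3.6111; exercise value = 5.0000 > continuation, so V_ud = 5.0000 (exercise)
Node dd (S = 28.8): continuation = 1/1.12·[0.7111·14.0000 + 0.2889·26.9600] = 15.8429; exercise value = 21.2000 > continuation, so V_dd = 21.2000 (exercise)
Node u (S = 56.25): continuation = 1/1.12·[0.7111·0.0000 + 0.2889·5.0000] = 1.2897; exercise value = 0.0000 ≤ continuation, so V_u = 1.2897
Node d (S = 36): continuation = 1/1.12·[0.7111·5.0000 + 0.2889·21.2000] = 8.6429; exercise value = 14.0000 > continuation, so V_d = 14.0000 (exercise)
Node 0 (S = 45): continuation = 1/1.12·[0.7111·1.2897 + 0.2889·14.0000] = 4.4300; exercise value = 5.0000 > continuation, so V_0 = 5.0000 (exercise)

$5.00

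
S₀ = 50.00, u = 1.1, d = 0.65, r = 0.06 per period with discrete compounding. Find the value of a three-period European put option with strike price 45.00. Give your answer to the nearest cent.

Risk-neutral probability p = (1 + 0.06 − 0.65)/(1.1 − 0.65) = 0.4100/0.4500 = 0.9111
Terminal stock prices: S_uuu = 66.55, S_uud = 39.33, S_udd = 23.24, S_ddd = 13.73
Terminal payoffs (K − S): max(-21.55, 0) = 0, max(5.675, 0) = 5.675, max(21.76, 0) = 21.76, max(31.27, 0) = 31.27
Node uu (S = 60.5): V_uu = 1/1.06·[0.9111·0.0000 + 0.0889·5.6750] = 0.4759
Node ud (S = 35.75): V_ud = 1/1.06·[0.9111·5.6750 + 0.0889·21.7625] = 6.7028
Node dd (S = 21.13): V_dd = 1/1.06·[0.9111·21.7625 + 0.0889·31.2687] = 21.3278
Node u (S = 55): V_u = 1/1.06·[0.9111·0.4759 + 0.0889·6.7028] = 0.9711
Node d (S = 32.5): V_d = 1/1.06·[0.9111·6.7028 + 0.0889·21.3278] = 7.5498
Node 0 (S = 50): V_0 = 1/1.06·[0.9111·0.9711 + 0.0889·7.5498] = 1.4678

1.47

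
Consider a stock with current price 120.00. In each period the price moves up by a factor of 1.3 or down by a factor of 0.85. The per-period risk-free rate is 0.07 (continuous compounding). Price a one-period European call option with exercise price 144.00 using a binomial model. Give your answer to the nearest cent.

Risk-neutral probability p = (e^0.07 − 0.85)/(1.3 − 0.85) = 0.2225/0.4500 = 0.4945
Terminal stock prices: S_u = 156, S_d = 102
Terminal payoffs (S − K): max(12, 0) = 12, max(-42, 0) = 0
Node 0 (S = 120): V_0 = e^(−0.07)·[0.4945·12.0000 + 0.5055·0.0000] = 5.5324

5.53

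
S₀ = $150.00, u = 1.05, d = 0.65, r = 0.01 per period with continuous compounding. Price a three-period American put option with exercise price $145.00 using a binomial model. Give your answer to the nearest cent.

$11.40

Risk-neutral probability p = (e^0.01 − 0.65)/(1.05 − 0.65) = 0.3601/0.4000 = 0.9001
Terminal stock prices: S_uuu = 173.6, S_uud = 107.5, S_udd = 66.54, S_ddd = 41.19
Terminal payoffs (K − S): max(-28.64, 0) = 0, max(37.51, 0) = 37.51, max(78.46, 0) = 78.46, max(103.8, 0) = 103.8
Node uu (S = 165.4): continuation = e^(−0.01)·[0.9001·0.0000 + 0.0999·37.5062] = 3.7086; exercise value = 0.0000 ≤ continuation, so V_uu = 3.7086
Node ud (S = 102.4): continuation = e^(−0.01)·[0.9001·37.5062 + 0.0999·78.4562] = 41.1822; exercise value = 42.6250 > continuation, so V_ud = 42.6250 (exercise)
Node dd (S = 63.38): continuation = e^(−0.01)·[0.9001·78.4562 + 0.0999·103.8063] = 80.1822; exercise value = 81.6250 > continuation, so V_dd = 81.6250 (exercise)
Node u (S = 157.5): continuation = e^(−0.01)·[0.9001·3.7086 + 0.0999·42.6250] = 7.5198; exercise value = 0.0000 ≤ continuation, so V_u = 7.5198
Node d (S = 97.5): continuation = e^(−0.01)·[0.9001·42.6250 + 0.0999·81.6250] = 46.0572; exercise value = 47.5000 > continuation, so V_d = 47.5000 (exercise)
Node 0 (S = 150): continuation = e^(−0.01)·[0.9001·7.5198 + 0.0999·47.5000] = 11.3983; exercise value = 0.0000 ≤ continuation, so V_0 = 11.3983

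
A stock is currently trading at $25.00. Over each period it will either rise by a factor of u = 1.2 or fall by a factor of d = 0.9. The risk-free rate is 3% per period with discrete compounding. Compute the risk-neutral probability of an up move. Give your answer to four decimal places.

Risk-neutral probability p = (1 + 0.03 − 0.9)/(1.2 − 0.9) = 0.1300/0.3000 = 0.4333

p = 0.4333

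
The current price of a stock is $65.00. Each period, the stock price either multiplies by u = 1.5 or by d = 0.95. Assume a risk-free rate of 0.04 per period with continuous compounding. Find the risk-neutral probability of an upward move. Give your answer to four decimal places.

p = 0.1651

Risk-neutral probability p = (e^0.04 − 0.95)/(1.5 − 0.95) = 0.0908/0.5500 = 0.1651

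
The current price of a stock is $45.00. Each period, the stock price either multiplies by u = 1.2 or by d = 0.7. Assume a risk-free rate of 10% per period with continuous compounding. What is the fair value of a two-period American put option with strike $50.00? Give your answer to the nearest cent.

Risk-neutral probability p = (e^0.1 − 0.7)/(1.2 − 0.7) = 0.4052/0.5000 = 0.8103
Terminal stock prices: S_uu = 64.8, S_ud = 37.8, S_dd = 22.05
Terminal payoffs (K − S): max(-14.8, 0) = 0, max(12.2, 0) = 12.2, max(27.95, 0) = 27.95
Node u (S = 54): continuation = e^(−0.1)·[0.8103·0.0000 + 0.1897·12.2000] = 2.0936; exercise value = 0.0000 ≤ continuation, so V_u = 2.0936
Node d (S = 31.5): continuation = e^(−0.1)·[0.8103·12.2000 + 0.1897·27.9500] = 13.7419; exercise value = 18.5000 > continuation, so V_d = 18.5000 (exercise)
Node 0 (S = 45): continuation = e^(−0.1)·[0.8103·2.0936 + 0.1897·18.5000] = 4.7099; exercise value = 5.0000 > continuation, so V_0 = 5.0000 (exercise)

$5.00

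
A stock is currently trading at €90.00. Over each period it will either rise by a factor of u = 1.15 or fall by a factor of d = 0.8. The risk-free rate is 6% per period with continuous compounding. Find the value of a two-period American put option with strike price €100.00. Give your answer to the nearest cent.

€10.00

Risk-neutral probability p = (e^0.06 − 0.8)/(1.15 − 0.8) = 0.2618/0.3500 = 0.7481
Terminal stock prices: S_uu = 119, S_ud = 82.8, S_dd = 57.6
Terminal payoffs (K − S): max(-19.02, 0) = 0, max(17.2, 0) = 17.2, max(42.4, 0) = 42.4
Node u (S = 103.5): continuation = e^(−0.06)·[0.7481·0.0000 + 0.2519·17.2000] = 4.0803; exercise value = 0.0000 ≤ continuation, so V_u = 4.0803
Node d (S = 72): continuation = e^(−0.06)·[0.7481·17.2000 + 0.2519·42.4000] = 22.1765; exercise value = 28.0000 > continuation, so V_d = 28.0000 (exercise)
Node 0 (S = 90): continuation = e^(−0.06)·[0.7481·4.0803 + 0.2519·28.0000] = 9.5171; exercise value = 10.0000 > continuation, so V_0 = 10.0000 (exercise)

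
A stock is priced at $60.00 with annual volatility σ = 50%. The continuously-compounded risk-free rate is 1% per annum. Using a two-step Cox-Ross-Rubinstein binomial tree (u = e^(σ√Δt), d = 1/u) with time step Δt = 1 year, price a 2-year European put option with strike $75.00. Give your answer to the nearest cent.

CRR parameters: u = e^(σ√Δt) = e^(0.5·√1) = 1.6487, d = 1/u = 0.6065
Per-period rate: rΔt = 0.01·1 = 0.01, so R = e^0.01 = 1.0101
Risk-neutral probability p = (e^0.01 − 0.6065)/(1.6487 − 0.6065) = 0.4035/1.0422 = 0.3872
Terminal stock prices: S_uu = 163.1, S_ud = 60, S_dd = 22.07
Terminal payoffs (K − S): max(-88.1, 0) = 0, max(15, 0) = 15, max(52.93, 0) = 52.93
Node u (S = 98.92): V_u = e^(−0.01)·[0.3872·0.0000 + 0.6128·15.0000] = 9.1008
Node d (S = 36.39): V_d = e^(−0.01)·[0.3872·15.0000 + 0.6128·52.9272] = 37.8619
Node 0 (S = 60): V_0 = e^(−0.01)·[0.3872·9.1008 + 0.6128·37.8619] = 26.4601

$26.46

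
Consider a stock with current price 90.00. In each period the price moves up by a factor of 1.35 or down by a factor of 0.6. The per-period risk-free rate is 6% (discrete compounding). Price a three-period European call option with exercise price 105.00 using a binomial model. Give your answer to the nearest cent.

Risk-neutral probability p = (1 + 0.06 − 0.6)/(1.35 − 0.6) = 0.4600/0.7500 = 0.6133
Terminal stock prices: S_uuu = 221.4, S_uud = 98.42, S_udd = 43.74, S_ddd = 19.44
Terminal payoffs (S − K): max(116.4, 0) = 116.4, max(-6.585, 0) = 0, max(-61.26, 0) = 0, max(-85.56, 0) = 0
Node uu (S = 164): V_uu = 1/1.06·[0.6133·116.4338 + 0.3867·0.0000] = 67.3705
Node ud (S = 72.9): V_ud = 1/1.06·[0.6133·0.0000 + 0.3867·0.0000] = 0.0000
Node dd (S = 32.4): V_dd = 1/1.06·[0.6133·0.0000 + 0.3867·0.0000] = 0.0000
Node u (S = 121.5): V_u = 1/1.06·[0.6133·67.3705 + 0.3867·0.0000] = 38.9817
Node d (S = 54): V_d = 1/1.06·[0.6133·0.0000 + 0.3867·0.0000] = 0.0000
Node 0 (S = 90): V_0 = 1/1.06·[0.6133·38.9817 + 0.3867·0.0000] = 22.5554

22.56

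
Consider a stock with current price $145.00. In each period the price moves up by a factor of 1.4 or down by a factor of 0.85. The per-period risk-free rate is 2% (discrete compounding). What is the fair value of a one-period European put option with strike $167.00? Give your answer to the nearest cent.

$29.63

Risk-neutral probability p = (1 + 0.02 − 0.85)/(1.4 − 0.85) = 0.1700/0.5500 = 0.3091
Terminal stock prices: S_u = 203, S_d = 123.2
Terminal payoffs (K − S): max(-36, 0) = 0, max(43.75, 0) = 43.75
Node 0 (S = 145): V_0 = 1/1.02·[0.3091·0.0000 + 0.6909·43.7500] = 29.6346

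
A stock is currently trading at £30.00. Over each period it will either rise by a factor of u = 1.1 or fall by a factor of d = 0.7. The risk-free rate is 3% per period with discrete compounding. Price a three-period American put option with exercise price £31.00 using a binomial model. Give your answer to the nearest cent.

Risk-neutral probability p = (1 + 0.03 − 0.7)/(1.1 − 0.7) = 0.3300/0.4000 = 0.8250
Terminal stock prices: S_uuu = 39.93, S_uud = 25.41, S_udd = 16.17, S_ddd = 10.29
Terminal payoffs (K − S): max(-8.93, 0) = 0, max(5.59, 0) = 5.59, max(14.83, 0) = 14.83, max(20.71, 0) = 20.71
Node uu (S = 36.3): continuation = 1/1.03·[0.8250·0.0000 + 0.1750·5.5900] = 0.9498; exercise value = 0.0000 ≤ continuation, so V_uu = 0.9498
Node ud (S = 23.1): continuation = 1/1.03·[0.8250·5.5900 + 0.1750·14.8300] = 6.9971; exercise value = 7.9000 > continuation, so V_ud = 7.9000 (exercise)
Node dd (S = 14.7): continuation = 1/1.03·[0.8250·14.8300 + 0.1750·20.7100] = 15.3971; exercise value = 16.3000 > continuation, so V_dd = 16.3000 (exercise)
Node u (S = 33): continuation = 1/1.03·[0.8250·0.9498 + 0.1750·7.9000] = 2.1030; exercise value = 0.0000 ≤ continuation, so V_u = 2.1030
Node d (S = 21): continuation = 1/1.03·[0.8250·7.9000 + 0.1750·16.3000] = 9.0971; exercise value = 10.0000 > continuation, so V_d = 10.0000 (exercise)
Node 0 (S = 30): continuation = 1/1.03·[0.8250·2.1030 + 0.1750·10.0000] = 3.3834; exercise value = 1.0000 ≤ continuation, so V_0 = 3.3834

£3.38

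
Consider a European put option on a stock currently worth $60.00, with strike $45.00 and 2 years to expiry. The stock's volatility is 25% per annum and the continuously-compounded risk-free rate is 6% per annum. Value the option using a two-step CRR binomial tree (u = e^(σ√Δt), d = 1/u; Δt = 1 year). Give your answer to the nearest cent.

$1.48

CRR parameters: u = e^(σ√Δt) = e^(0.25·√1) = 1.2840, d = 1/u = 0.7788
Per-period rate: rΔt = 0.06·1 = 0.06, so R = e^0.06 = 1.0618
Risk-neutral probability p = (e^0.06 − 0.7788)/(1.2840 − 0.7788) = 0.2830/0.5052 = 0.5602
Terminal stock prices: S_uu = 98.92, S_ud = 60, S_dd = 36.39
Terminal payoffs (K − S): max(-53.92, 0) = 0, max(-15, 0) = 0, max(8.608, 0) = 8.608
Node u (S = 77.04): V_u = e^(−0.06)·[0.5602·0.0000 + 0.4398·0.0000] = 0.0000
Node d (S = 46.73): V_d = e^(−0.06)·[0.5602·0.0000 + 0.4398·8.6082] = 3.5653
Node 0 (S = 60): V_0 = e^(−0.06)·[0.5602·0.0000 + 0.4398·3.5653] = 1.4766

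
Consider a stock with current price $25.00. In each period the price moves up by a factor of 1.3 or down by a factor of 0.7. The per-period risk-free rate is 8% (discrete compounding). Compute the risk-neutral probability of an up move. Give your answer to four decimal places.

Risk-neutral probability p = (1 + 0.08 − 0.7)/(1.3 − 0.7) = 0.3800/0.6000 = 0.6333

p = 0.6333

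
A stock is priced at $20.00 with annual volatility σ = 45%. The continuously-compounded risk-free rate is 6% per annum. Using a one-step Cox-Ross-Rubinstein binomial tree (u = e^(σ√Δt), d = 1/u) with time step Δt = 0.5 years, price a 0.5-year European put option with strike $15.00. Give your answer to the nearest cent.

CRR parameters: u = e^(σ√Δt) = e^(0.45·√0.5) = 1.3746, d = 1/u = 0.7275
Per-period rate: rΔt = 0.06·0.5 = 0.03, so R = e^0.03 = 1.0305
Risk-neutral probability p = (e^0.03 − 0.7275)/(1.3746 − 0.7275) = 0.3030/0.6472 = 0.4682
Terminal stock prices: S_u = 27.49, S_d = 14.55
Terminal payoffs (K − S): max(-12.49, 0) = 0, max(0.4508, 0) = 0.4508
Node 0 (S = 20): V_0 = e^(−0.03)·[0.4682·0.0000 + 0.5318·0.4508] = 0.2327

$0.23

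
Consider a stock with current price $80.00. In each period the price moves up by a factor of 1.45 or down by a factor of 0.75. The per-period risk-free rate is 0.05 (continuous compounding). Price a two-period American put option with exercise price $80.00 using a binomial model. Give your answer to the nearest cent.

Risk-neutral probability p = (e^0.05 − 0.75)/(1.45 − 0.75) = 0.3013/0.7000 = 0.4304
Terminal stock prices: S_uu = 168.2, S_ud = 87, S_dd = 45
Terminal payoffs (K − S): max(-88.2, 0) = 0, max(-7, 0) = 0, max(35, 0) = 35
Node u (S = 116): continuation = e^(−0.05)·[0.4304·0.0000 + 0.5696·0.0000] = 0.0000; exercise value = 0.0000 ≤ continuation, so V_u = 0.0000
Node d (S = 60): continuation = e^(−0.05)·[0.4304·0.0000 + 0.5696·35.0000] = 18.9641; exercise value = 20.0000 > continuation, so V_d = 20.0000 (exercise)
Node 0 (S = 80): continuation = e^(−0.05)·[0.4304·0.0000 + 0.5696·20.0000] = 10.8366; exercise value = 0.0000 ≤ continuation, so V_0 = 10.8366

$10.84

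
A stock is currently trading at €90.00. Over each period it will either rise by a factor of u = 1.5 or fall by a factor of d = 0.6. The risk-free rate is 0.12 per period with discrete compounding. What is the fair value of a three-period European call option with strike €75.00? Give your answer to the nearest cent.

€45.40

Risk-neutral probability p = (1 + 0.12 − 0.6)/(1.5 − 0.6) = 0.5200/0.9000 = 0.5778
Terminal stock prices: S_uuu = 303.8, S_uud = 121.5, S_udd = 48.6, S_ddd = 19.44
Terminal payoffs (S − K): max(228.8, 0) = 228.8, max(46.5, 0) = 46.5, max(-26.4, 0) = 0, max(-55.56, 0) = 0
Node uu (S = 202.5): V_uu = 1/1.12·[0.5778·228.7500 + 0.4222·46.5000] = 135.5357
Node ud (S = 81): V_ud = 1/1.12·[0.5778·46.5000 + 0.4222·0.0000] = 23.9881
Node dd (S = 32.4): V_dd = 1/1.12·[0.5778·0.0000 + 0.4222·0.0000] = 0.0000
Node u (S = 135): V_u = 1/1.12·[0.5778·135.5357 + 0.4222·23.9881] = 78.9623
Node d (S = 54): V_d = 1/1.12·[0.5778·23.9881 + 0.4222·0.0000] = 12.3748
Node 0 (S = 90): V_0 = 1/1.12·[0.5778·78.9623 + 0.4222·12.3748] = 45.3997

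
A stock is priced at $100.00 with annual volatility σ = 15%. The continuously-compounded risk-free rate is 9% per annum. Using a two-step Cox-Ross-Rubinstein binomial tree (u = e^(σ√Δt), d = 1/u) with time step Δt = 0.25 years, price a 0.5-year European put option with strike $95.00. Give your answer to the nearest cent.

CRR parameters: u = e^(σ√Δt) = e^(0.15·√0.25) = 1.0779, d = 1/u = 0.9277
Per-period rate: rΔt = 0.09·0.25 = 0.0225, so R = e^0.0225 = 1.0228
Risk-neutral probability p = (e^0.0225 − 0.9277)/(1.0779 − 0.9277) = 0.0950/0.1501 = 0.6328
Terminal stock prices: S_uu = 116.2, S_ud = 100, S_dd = 86.07
Terminal payoffs (K − S): max(-21.18, 0) = 0, max(-5, 0) = 0, max(8.929, 0) = 8.929
Node u (S = 107.8): V_u = e^(−0.0225)·[0.6328·0.0000 + 0.3672·0.0000] = 0.0000
Node d (S = 92.77): V_d = e^(−0.0225)·[0.6328·0.0000 + 0.3672·8.9292] = 3.2057
Node 0 (S = 100): V_0 = e^(−0.0225)·[0.6328·0.0000 + 0.3672·3.2057] = 1.1509

$1.15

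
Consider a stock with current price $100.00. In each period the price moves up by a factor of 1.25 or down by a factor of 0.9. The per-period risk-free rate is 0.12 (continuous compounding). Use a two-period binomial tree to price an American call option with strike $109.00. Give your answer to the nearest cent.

Risk-neutral probability p = (e^0.12 − 0.9)/(1.25 − 0.9) = 0.2275/0.3500 = 0.6500
Terminal stock prices: S_uu = 156.2, S_ud = 112.5, S_dd = 81
Terminal payoffs (S − K): max(47.25, 0) = 47.25, max(3.5, 0) = 3.5, max(-28, 0) = 0
Node u (S = 125): continuation = e^(−0.12)·[0.6500·47.2500 + 0.3500·3.5000] = 28.3257; exercise value = 16.0000 ≤ continuation, so V_u = 28.3257
Node d (S = 90): continuation = e^(−0.12)·[0.6500·3.5000 + 0.3500·0.0000] = 2.0177; exercise value = 0.0000 ≤ continuation, so V_d = 2.0177
Node 0 (S = 100): continuation = e^(−0.12)·[0.6500·28.3257 + 0.3500·2.0177] = 16.9558; exercise value = 0.0000 ≤ continuation, so V_0 = 16.9558

$16.96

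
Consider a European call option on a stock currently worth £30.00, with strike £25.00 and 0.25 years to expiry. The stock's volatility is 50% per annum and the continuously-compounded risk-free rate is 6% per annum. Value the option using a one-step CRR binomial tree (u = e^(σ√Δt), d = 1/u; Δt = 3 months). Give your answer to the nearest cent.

CRR parameters: u = e^(σ√Δt) = e^(0.5·√0.25) = 1.2840, d = 1/u = 0.7788
Per-period rate: rΔt = 0.06·0.25 = 0.015, so R = e^0.015 = 1.0151
Risk-neutral probability p = (e^0.015 − 0.7788)/(1.2840 − 0.7788) = 0.2363/0.5052 = 0.4677
Terminal stock prices: S_u = 38.52, S_d = 23.36
Terminal payoffs (S − K): max(13.52, 0) = 13.52, max(-1.636, 0) = 0
Node 0 (S = 30): V_0 = e^(−0.015)·[0.4677·13.5208 + 0.5323·0.0000] = 6.2300

£6.23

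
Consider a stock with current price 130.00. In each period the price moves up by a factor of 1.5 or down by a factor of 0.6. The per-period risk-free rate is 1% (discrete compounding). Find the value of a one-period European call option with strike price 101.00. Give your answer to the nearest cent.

42.40

Risk-neutral probability p = (1 + 0.01 − 0.6)/(1.5 − 0.6) = 0.4100/0.9000 = 0.4556
Terminal stock prices: S_u = 195, S_d = 78
Terminal payoffs (S − K): max(94, 0) = 94, max(-23, 0) = 0
Node 0 (S = 130): V_0 = 1/1.01·[0.4556·94.0000 + 0.5444·0.0000] = 42.3982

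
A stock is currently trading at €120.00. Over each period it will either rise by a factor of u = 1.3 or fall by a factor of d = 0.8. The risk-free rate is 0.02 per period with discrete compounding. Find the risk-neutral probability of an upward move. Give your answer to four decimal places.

Risk-neutral probability p = (1 + 0.02 − 0.8)/(1.3 − 0.8) = 0.2200/0.5000 = 0.4400

p = 0.4400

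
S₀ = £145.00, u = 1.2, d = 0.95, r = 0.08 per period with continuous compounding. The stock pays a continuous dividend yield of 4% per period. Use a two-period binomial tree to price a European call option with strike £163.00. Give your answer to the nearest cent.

£6.06

Per-period risk-free factor R = e^0.08 = 1.0833; dividend-adjusted growth = e^(0.08−0.04) = 1.0408.
Risk-neutral probability p = (1.0408 − 0.95)/(1.2 − 0.95) = 0.0908/0.2500 = 0.3632
Terminal stock prices: S_uu = 208.8, S_ud = 165.3, S_dd = 130.9
Terminal payoffs (S − K): max(45.8, 0) = 45.8, max(2.3, 0) = 2.3, max(-32.14, 0) = 0
Node u (S = 174): V_u = e^(−0.08)·[0.3632·45.8000 + 0.6368·2.3000] = 16.7094
Node d (S = 137.8): V_d = e^(−0.08)·[0.3632·2.3000 + 0.6368·0.0000] = 0.7712
Node 0 (S = 145): V_0 = e^(−0.08)·[0.3632·16.7094 + 0.6368·0.7712] = 6.0562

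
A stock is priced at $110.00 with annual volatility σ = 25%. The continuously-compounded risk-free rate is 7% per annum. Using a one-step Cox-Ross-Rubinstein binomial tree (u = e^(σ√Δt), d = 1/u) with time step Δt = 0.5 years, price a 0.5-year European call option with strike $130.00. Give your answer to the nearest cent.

$0.68

CRR parameters: u = e^(σ√Δt) = e^(0.25·√0.5) = 1.1934, d = 1/u = 0.8380
Per-period rate: rΔt = 0.07·0.5 = 0.035, so R = e^0.035 = 1.0356
Risk-neutral probability p = (e^0.035 − 0.8380)/(1.1934 − 0.8380) = 0.1977/0.3554 = 0.5561
Terminal stock prices: S_u = 131.3, S_d = 92.18
Terminal payoffs (S − K): max(1.27, 0) = 1.27, max(-37.82, 0) = 0
Node 0 (S = 110): V_0 = e^(−0.035)·[0.5561·1.2701 + 0.4439·0.0000] = 0.6821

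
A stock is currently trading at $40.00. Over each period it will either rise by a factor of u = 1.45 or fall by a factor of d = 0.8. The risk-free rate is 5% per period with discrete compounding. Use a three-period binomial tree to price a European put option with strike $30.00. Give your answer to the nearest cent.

$1.92

Risk-neutral probability p = (1 + 0.05 − 0.8)/(1.45 − 0.8) = 0.2500/0.6500 = 0.3846
Terminal stock prices: S_uuu = 121.9, S_uud = 67.28, S_udd = 37.12, S_ddd = 20.48
Terminal payoffs (K − S): max(-91.94, 0) = 0, max(-37.28, 0) = 0, max(-7.12, 0) = 0, max(9.52, 0) = 9.52
Node uu (S = 84.1): V_uu = 1/1.05·[0.3846·0.0000 + 0.6154·0.0000] = 0.0000
Node ud (S = 46.4): V_ud = 1/1.05·[0.3846·0.0000 + 0.6154·0.0000] = 0.0000
Node dd (S = 25.6): V_dd = 1/1.05·[0.3846·0.0000 + 0.6154·9.5200] = 5.5795
Node u (S = 58): V_u = 1/1.05·[0.3846·0.0000 + 0.6154·0.0000] = 0.0000
Node d (S = 32): V_d = 1/1.05·[0.3846·0.0000 + 0.6154·5.5795] = 3.2700
Node 0 (S = 40): V_0 = 1/1.05·[0.3846·0.0000 + 0.6154·3.2700] = 1.9165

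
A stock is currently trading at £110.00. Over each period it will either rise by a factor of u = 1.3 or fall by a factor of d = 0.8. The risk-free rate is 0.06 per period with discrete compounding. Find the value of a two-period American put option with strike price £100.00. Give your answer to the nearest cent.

£6.07

Risk-neutral probability p = (1 + 0.06 − 0.8)/(1.3 − 0.8) = 0.2600/0.5000 = 0.5200
Terminal stock prices: S_uu = 185.9, S_ud = 114.4, S_dd = 70.4
Terminal payoffs (K − S): max(-85.9, 0) = 0, max(-14.4, 0) = 0, max(29.6, 0) = 29.6
Node u (S = 143): continuation = 1/1.06·[0.5200·0.0000 + 0.4800·0.0000] = 0.0000; exercise value = 0.0000 ≤ continuation, so V_u = 0.0000
Node d (S = 88): continuation = 1/1.06·[0.5200·0.0000 + 0.4800·29.6000] = 13.4038; exercise value = 12.0000 ≤ continuation, so V_d = 13.4038
Node 0 (S = 110): continuation = 1/1.06·[0.5200·0.0000 + 0.4800·13.4038] = 6.0696; exercise value = 0.0000 ≤ continuation, so V_0 = 6.0696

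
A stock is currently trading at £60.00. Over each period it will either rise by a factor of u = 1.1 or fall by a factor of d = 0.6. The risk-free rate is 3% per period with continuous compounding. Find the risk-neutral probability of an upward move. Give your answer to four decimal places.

Risk-neutral probability p = (e^0.03 − 0.6)/(1.1 − 0.6) = 0.4305/0.5000 = 0.8609

p = 0.8609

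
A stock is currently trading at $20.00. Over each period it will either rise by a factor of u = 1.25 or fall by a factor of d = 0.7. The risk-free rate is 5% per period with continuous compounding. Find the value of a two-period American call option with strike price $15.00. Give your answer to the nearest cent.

Risk-neutral probability p = (e^0.05 − 0.7)/(1.25 − 0.7) = 0.3513/0.5500 = 0.6387
Terminal stock prices: S_uu = 31.25, S_ud = 17.5, S_dd = 9.8
Terminal payoffs (S − K): max(16.25, 0) = 16.25, max(2.5, 0) = 2.5, max(-5.2, 0) = 0
Node u (S = 25): continuation = e^(−0.05)·[0.6387·16.2500 + 0.3613·2.5000] = 10.7316; exercise value = 10.0000 ≤ continuation, so V_u = 10.7316
Node d (S = 14): continuation = e^(−0.05)·[0.6387·2.5000 + 0.3613·0.0000] = 1.5188; exercise value = 0.0000 ≤ continuation, so V_d = 1.5188
Node 0 (S = 20): continuation = e^(−0.05)·[0.6387·10.7316 + 0.3613·1.5188] = 7.0417; exercise value = 5.0000 ≤ continuation, so V_0 = 7.0417

$7.04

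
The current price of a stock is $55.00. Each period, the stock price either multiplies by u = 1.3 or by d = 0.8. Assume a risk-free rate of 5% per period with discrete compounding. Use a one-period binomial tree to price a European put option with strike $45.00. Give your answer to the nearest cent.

$0.48

Risk-neutral probability p = (1 + 0.05 − 0.8)/(1.3 − 0.8) = 0.2500/0.5000 = 0.5000
Terminal stock prices: S_u = 71.5, S_d = 44
Terminal payoffs (K − S): max(-26.5, 0) = 0, max(1, 0) = 1
Node 0 (S = 55): V_0 = 1/1.05·[0.5000·0.0000 + 0.5000·1.0000] = 0.4762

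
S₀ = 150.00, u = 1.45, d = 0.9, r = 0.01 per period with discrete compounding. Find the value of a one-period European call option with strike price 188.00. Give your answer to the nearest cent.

Risk-neutral probability p = (1 + 0.01 − 0.9)/(1.45 − 0.9) = 0.1100/0.5500 = 0.2000
Terminal stock prices: S_u = 217.5, S_d = 135
Terminal payoffs (S − K): max(29.5, 0) = 29.5, max(-53, 0) = 0
Node 0 (S = 150): V_0 = 1/1.01·[0.2000·29.5000 + 0.8000·0.0000] = 5.8416

5.84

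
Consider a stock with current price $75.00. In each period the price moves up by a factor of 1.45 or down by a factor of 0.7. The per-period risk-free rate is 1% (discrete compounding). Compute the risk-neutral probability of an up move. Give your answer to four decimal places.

p = 0.4133

Risk-neutral probability p = (1 + 0.01 − 0.7)/(1.45 − 0.7) = 0.3100/0.7500 = 0.4133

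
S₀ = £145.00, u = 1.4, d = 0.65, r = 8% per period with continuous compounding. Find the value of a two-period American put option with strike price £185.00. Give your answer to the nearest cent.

Risk-neutral probability p = (e^0.08 − 0.65)/(1.4 − 0.65) = 0.4333/0.7500 = 0.5777
Terminal stock prices: S_uu = 284.2, S_ud = 132, S_dd = 61.26
Terminal payoffs (K − S): max(-99.2, 0) = 0, max(53.05, 0) = 53.05, max(123.7, 0) = 123.7
Node u (S = 203): continuation = e^(−0.08)·[0.5777·0.0000 + 0.4223·53.0500] = 20.6798; exercise value = 0.0000 ≤ continuation, so V_u = 20.6798
Node d (S = 94.25): continuation = e^(−0.08)·[0.5777·53.0500 + 0.4223·123.7375] = 76.5265; exercise value = 90.7500 > continuation, so V_d = 90.7500 (exercise)
Node 0 (S = 145): continuation = e^(−0.08)·[0.5777·20.6798 + 0.4223·90.7500] = 46.4044; exercise value = 40.0000 ≤ continuation, so V_0 = 46.4044

£46.40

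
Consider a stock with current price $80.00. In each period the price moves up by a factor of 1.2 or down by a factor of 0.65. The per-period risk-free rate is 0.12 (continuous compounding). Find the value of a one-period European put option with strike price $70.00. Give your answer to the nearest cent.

$2.10

Risk-neutral probability p = (e^0.12 − 0.65)/(1.2 − 0.65) = 0.4775/0.5500 = 0.8682
Terminal stock prices: S_u = 96, S_d = 52
Terminal payoffs (K − S): max(-26, 0) = 0, max(18, 0) = 18
Node 0 (S = 80): V_0 = e^(−0.12)·[0.8682·0.0000 + 0.1318·18.0000] = 2.1045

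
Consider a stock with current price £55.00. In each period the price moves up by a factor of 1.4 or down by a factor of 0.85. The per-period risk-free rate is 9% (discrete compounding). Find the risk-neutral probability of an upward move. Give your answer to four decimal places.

p = 0.4364

Risk-neutral probability p = (1 + 0.09 − 0.85)/(1.4 − 0.85) = 0.2400/0.5500 = 0.4364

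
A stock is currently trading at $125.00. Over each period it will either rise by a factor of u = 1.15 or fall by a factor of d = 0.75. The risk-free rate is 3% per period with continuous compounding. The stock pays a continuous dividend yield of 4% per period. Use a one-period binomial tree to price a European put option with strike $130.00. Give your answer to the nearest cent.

Per-period risk-free factor R = e^0.03 = 1.0305; dividend-adjusted growth = e^(0.03−0.04) = 0.9900.
Risk-neutral probability p = (0.9900 − 0.75)/(1.15 − 0.75) = 0.2400/0.4000 = 0.6001
Terminal stock prices: S_u = 143.8, S_d = 93.75
Terminal payoffs (K − S): max(-13.75, 0) = 0, max(36.25, 0) = 36.25
Node 0 (S = 125): V_0 = e^(−0.03)·[0.6001·0.0000 + 0.3999·36.2500] = 14.0671

$14.07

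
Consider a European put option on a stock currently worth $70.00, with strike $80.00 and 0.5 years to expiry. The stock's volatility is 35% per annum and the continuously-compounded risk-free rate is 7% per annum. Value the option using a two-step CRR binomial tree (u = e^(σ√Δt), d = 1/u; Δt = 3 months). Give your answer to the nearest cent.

CRR parameters: u = e^(σ√Δt) = e^(0.35·√0.25) = 1.1912, d = 1/u = 0.8395
Per-period rate: rΔt = 0.07·0.25 = 0.0175, so R = e^0.0175 = 1.0177
Risk-neutral probability p = (e^0.0175 − 0.8395)/(1.1912 − 0.8395) = 0.1782/0.3518 = 0.5065
Terminal stock prices: S_uu = 99.33, S_ud = 70, S_dd = 49.33
Terminal payoffs (K − S): max(-19.33, 0) = 0, max(10, 0) = 10, max(30.67, 0) = 30.67
Node u (S = 83.39): V_u = e^(−0.0175)·[0.5065·0.0000 + 0.4935·10.0000] = 4.8489
Node d (S = 58.76): V_d = e^(−0.0175)·[0.5065·10.0000 + 0.4935·30.6718] = 19.8502
Node 0 (S = 70): V_0 = e^(−0.0175)·[0.5065·4.8489 + 0.4935·19.8502] = 12.0389

$12.04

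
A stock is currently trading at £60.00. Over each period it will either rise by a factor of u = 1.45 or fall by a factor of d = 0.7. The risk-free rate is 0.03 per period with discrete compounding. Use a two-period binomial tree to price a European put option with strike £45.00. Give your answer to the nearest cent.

£4.61

Risk-neutral probability p = (1 + 0.03 − 0.7)/(1.45 − 0.7) = 0.3300/0.7500 = 0.4400
Terminal stock prices: S_uu = 126.2, S_ud = 60.9, S_dd = 29.4
Terminal payoffs (K − S): max(-81.15, 0) = 0, max(-15.9, 0) = 0, max(15.6, 0) = 15.6
Node u (S = 87): V_u = 1/1.03·[0.4400·0.0000 + 0.5600·0.0000] = 0.0000
Node d (S = 42): V_d = 1/1.03·[0.4400·0.0000 + 0.5600·15.6000] = 8.4816
Node 0 (S = 60): V_0 = 1/1.03·[0.4400·0.0000 + 0.5600·8.4816] = 4.6113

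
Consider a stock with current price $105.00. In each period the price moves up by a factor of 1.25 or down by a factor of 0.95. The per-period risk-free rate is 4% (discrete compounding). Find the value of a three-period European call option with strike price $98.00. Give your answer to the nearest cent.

Risk-neutral probability p = (1 + 0.04 − 0.95)/(1.25 − 0.95) = 0.0900/0.3000 = 0.3000
Terminal stock prices: S_uuu = 205.1, S_uud = 155.9, S_udd = 118.5, S_ddd = 90.02
Terminal payoffs (S − K): max(107.1, 0) = 107.1, max(57.86, 0) = 57.86, max(20.45, 0) = 20.45, max(-7.976, 0) = 0
Node uu (S = 164.1): V_uu = 1/1.04·[0.3000·107.0781 + 0.7000·57.8594] = 69.8317
Node ud (S = 124.7): V_ud = 1/1.04·[0.3000·57.8594 + 0.7000·20.4531] = 30.4567
Node dd (S = 94.76): V_dd = 1/1.04·[0.3000·20.4531 + 0.7000·0.0000] = 5.8999
Node u (S = 131.2): V_u = 1/1.04·[0.3000·69.8317 + 0.7000·30.4567] = 40.6435
Node d (S = 99.75): V_d = 1/1.04·[0.3000·30.4567 + 0.7000·5.8999] = 12.7567
Node 0 (S = 105): V_0 = 1/1.04·[0.3000·40.6435 + 0.7000·12.7567] = 20.3103

$20.31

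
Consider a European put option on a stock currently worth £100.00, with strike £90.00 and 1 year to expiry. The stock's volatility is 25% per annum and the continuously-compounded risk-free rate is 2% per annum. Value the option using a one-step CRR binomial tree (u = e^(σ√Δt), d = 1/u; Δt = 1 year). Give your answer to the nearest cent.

CRR parameters: u = e^(σ√Δt) = e^(0.25·√1) = 1.2840, d = 1/u = 0.7788
Per-period rate: rΔt = 0.02·1 = 0.02, so R = e^0.02 = 1.0202
Risk-neutral probability p = (e^0.02 − 0.7788)/(1.2840 − 0.7788) = 0.2414/0.5052 = 0.4778
Terminal stock prices: S_u = 128.4, S_d = 77.88
Terminal payoffs (K − S): max(-38.4, 0) = 0, max(12.12, 0) = 12.12
Node 0 (S = 100): V_0 = e^(−0.02)·[0.4778·0.0000 + 0.5222·12.1199] = 6.2036

£6.20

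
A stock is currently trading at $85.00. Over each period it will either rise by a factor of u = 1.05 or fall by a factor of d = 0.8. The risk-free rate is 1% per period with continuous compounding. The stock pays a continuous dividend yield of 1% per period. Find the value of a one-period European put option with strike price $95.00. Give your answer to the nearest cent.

$9.90

Per-period risk-free factor R = e^0.01 = 1.0101; dividend-adjusted growth = e^(0.01−0.01) = 1.0000.
Risk-neutral probability p = (1.0000 − 0.8)/(1.05 − 0.8) = 0.2000/0.2500 = 0.8000
Terminal stock prices: S_u = 89.25, S_d = 68
Terminal payoffs (K − S): max(5.75, 0) = 5.75, max(27, 0) = 27
Node 0 (S = 85): V_0 = e^(−0.01)·[0.8000·5.7500 + 0.2000·27.0000] = 9.9005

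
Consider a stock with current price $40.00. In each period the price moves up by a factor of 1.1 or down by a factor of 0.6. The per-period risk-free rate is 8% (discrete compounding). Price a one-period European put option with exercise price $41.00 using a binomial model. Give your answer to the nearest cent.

$0.63

Risk-neutral probability p = (1 + 0.08 − 0.6)/(1.1 − 0.6) = 0.4800/0.5000 = 0.9600
Terminal stock prices: S_u = 44, S_d = 24
Terminal payoffs (K − S): max(-3, 0) = 0, max(17, 0) = 17
Node 0 (S = 40): V_0 = 1/1.08·[0.9600·0.0000 + 0.0400·17.0000] = 0.6296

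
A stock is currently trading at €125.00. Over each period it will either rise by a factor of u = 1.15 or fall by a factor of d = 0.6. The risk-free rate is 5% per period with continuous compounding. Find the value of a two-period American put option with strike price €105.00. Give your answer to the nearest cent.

€7.62

Risk-neutral probability p = (e^0.05 − 0.6)/(1.15 − 0.6) = 0.4513/0.5500 = 0.8205
Terminal stock prices: S_uu = 165.3, S_ud = 86.25, S_dd = 45
Terminal payoffs (K − S): max(-60.31, 0) = 0, max(18.75, 0) = 18.75, max(60, 0) = 60
Node u (S = 143.8): continuation = e^(−0.05)·[0.8205·0.0000 + 0.1795·18.7500] = 3.2016; exercise value = 0.0000 ≤ continuation, so V_u = 3.2016
Node d (S = 75): continuation = e^(−0.05)·[0.8205·18.7500 + 0.1795·60.0000] = 24.8791; exercise value = 30.0000 > continuation, so V_d = 30.0000 (exercise)
Node 0 (S = 125): continuation = e^(−0.05)·[0.8205·3.2016 + 0.1795·30.0000] = 7.6214; exercise value = 0.0000 ≤ continuation, so V_0 = 7.6214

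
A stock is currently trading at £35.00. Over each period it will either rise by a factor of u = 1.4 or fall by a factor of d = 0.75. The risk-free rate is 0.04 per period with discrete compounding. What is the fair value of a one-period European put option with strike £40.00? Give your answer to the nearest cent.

Risk-neutral probability p = (1 + 0.04 − 0.75)/(1.4 − 0.75) = 0.2900/0.6500 = 0.4462
Terminal stock prices: S_u = 49, S_d = 26.25
Terminal payoffs (K − S): max(-9, 0) = 0, max(13.75, 0) = 13.75
Node 0 (S = 35): V_0 = 1/1.04·[0.4462·0.0000 + 0.5538·13.7500] = 7.3225

£7.32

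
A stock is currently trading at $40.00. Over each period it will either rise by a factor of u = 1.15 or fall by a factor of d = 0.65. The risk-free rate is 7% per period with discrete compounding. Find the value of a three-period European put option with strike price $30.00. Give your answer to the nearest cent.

Risk-neutral probability p = (1 + 0.07 − 0.65)/(1.15 − 0.65) = 0.4200/0.5000 = 0.8400
Terminal stock prices: S_uuu = 60.83, S_uud = 34.38, S_udd = 19.44, S_ddd = 10.98
Terminal payoffs (K − S): max(-30.83, 0) = 0, max(-4.385, 0) = 0, max(10.56, 0) = 10.56, max(19.02, 0) = 19.02
Node uu (S = 52.9): V_uu = 1/1.07·[0.8400·0.0000 + 0.1600·0.0000] = 0.0000
Node ud (S = 29.9): V_ud = 1/1.07·[0.8400·0.0000 + 0.1600·10.5650] = 1.5798
Node dd (S = 16.9): V_dd = 1/1.07·[0.8400·10.5650 + 0.1600·19.0150] = 11.1374
Node u (S = 46): V_u = 1/1.07·[0.8400·0.0000 + 0.1600·1.5798] = 0.2362
Node d (S = 26): V_d = 1/1.07·[0.8400·1.5798 + 0.1600·11.1374] = 2.9056
Node 0 (S = 40): V_0 = 1/1.07·[0.8400·0.2362 + 0.1600·2.9056] = 0.6199

$0.62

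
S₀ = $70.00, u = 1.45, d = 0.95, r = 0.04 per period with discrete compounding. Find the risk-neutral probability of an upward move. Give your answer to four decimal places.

Risk-neutral probability p = (1 + 0.04 − 0.95)/(1.45 − 0.95) = 0.0900/0.5000 = 0.1800

p = 0.1800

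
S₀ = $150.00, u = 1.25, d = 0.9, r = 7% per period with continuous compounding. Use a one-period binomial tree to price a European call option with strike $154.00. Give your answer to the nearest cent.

$15.40

Risk-neutral probability p = (e^0.07 − 0.9)/(1.25 − 0.9) = 0.1725/0.3500 = 0.4929
Terminal stock prices: S_u = 187.5, S_d = 135
Terminal payoffs (S − K): max(33.5, 0) = 33.5, max(-19, 0) = 0
Node 0 (S = 150): V_0 = e^(−0.07)·[0.4929·33.5000 + 0.5071·0.0000] = 15.3952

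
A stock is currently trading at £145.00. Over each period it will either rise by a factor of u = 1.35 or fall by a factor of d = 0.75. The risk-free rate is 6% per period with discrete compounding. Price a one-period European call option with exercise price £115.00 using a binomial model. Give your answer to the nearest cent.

£39.36

Risk-neutral probability p = (1 + 0.06 − 0.75)/(1.35 − 0.75) = 0.3100/0.6000 = 0.5167
Terminal stock prices: S_u = 195.8, S_d = 108.8
Terminal payoffs (S − K): max(80.75, 0) = 80.75, max(-6.25, 0) = 0
Node 0 (S = 145): V_0 = 1/1.06·[0.5167·80.7500 + 0.4833·0.0000] = 39.3593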